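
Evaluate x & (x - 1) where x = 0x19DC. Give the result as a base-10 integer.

x = 1100111011100 = 6620
x - 1 = 1100111011011
AND   = 1100111011000 = 6616
(x & (x - 1) clears the lowest set bit of x.)

6616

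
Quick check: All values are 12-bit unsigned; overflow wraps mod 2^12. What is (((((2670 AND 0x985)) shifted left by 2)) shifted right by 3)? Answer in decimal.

2

2670 = 101001101110
0x985 = 100110000101
→ AND → 100000000100 = 2052
→ shifted left by 2 (mod 2^12) → 000000010000 = 16
→ shifted right by 3 → 000000000010 = 2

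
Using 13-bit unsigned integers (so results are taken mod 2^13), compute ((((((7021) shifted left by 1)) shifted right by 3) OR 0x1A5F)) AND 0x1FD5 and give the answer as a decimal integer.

7021 = 1101101101101
→ shifted left by 1 (mod 2^13) → 1011011011010 = 5850
→ shifted right by 3 → 0001011011011 = 731
0x1A5F = 1101001011111
→ OR → 1101011011111 = 6879
0x1FD5 = 1111111010101
→ AND → 1101011010101 = 6869

6869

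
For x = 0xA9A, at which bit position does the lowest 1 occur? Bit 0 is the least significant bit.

0xA9A = 101010011010
Trailing zeros: 1, so the lowest set bit is bit 1 (value 2).

1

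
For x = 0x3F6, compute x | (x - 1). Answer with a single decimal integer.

x = 1111110110 = 1014
x - 1 = 1111110101
OR    = 1111110111 = 1015
(x | (x - 1) sets all bits below the lowest set bit.)

1015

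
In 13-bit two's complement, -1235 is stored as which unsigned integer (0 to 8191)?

6957

1235 in 13 bits: 0010011010011
Invert: 1101100101100
Add 1:  1101100101101 = 6957
(Check: 2^13 - 1235 = 8192 - 1235 = 6957.)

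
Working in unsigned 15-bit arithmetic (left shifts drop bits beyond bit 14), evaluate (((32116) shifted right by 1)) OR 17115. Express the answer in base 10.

32507

32116 = 111110101110100
→ shifted right by 1 → 011111010111010 = 16058
17115 = 100001011011011
→ OR → 111111011111011 = 32507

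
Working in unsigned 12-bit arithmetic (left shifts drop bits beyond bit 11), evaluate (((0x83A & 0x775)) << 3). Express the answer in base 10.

0x83A = 100000111010
0x775 = 011101110101
→ & → 000000110000 = 48
→ << 3 (mod 2^12) → 000110000000 = 384

384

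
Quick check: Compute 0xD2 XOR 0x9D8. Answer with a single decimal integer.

2314

0xD2 = 000011010010
0x9D8 = 100111011000
XOR → 100100001010 = 2314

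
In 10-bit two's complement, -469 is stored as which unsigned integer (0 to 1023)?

555

469 in 10 bits: 0111010101
Invert: 1000101010
Add 1:  1000101011 = 555
(Check: 2^10 - 469 = 1024 - 469 = 555.)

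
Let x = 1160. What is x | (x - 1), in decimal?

x = 10010001000 = 1160
x - 1 = 10010000111
OR    = 10010001111 = 1167
(x | (x - 1) sets all bits below the lowest set bit.)

1167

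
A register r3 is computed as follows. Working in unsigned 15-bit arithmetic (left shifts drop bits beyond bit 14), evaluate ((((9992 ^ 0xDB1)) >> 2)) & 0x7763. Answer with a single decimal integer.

546

9992 = 010011100001000
0xDB1 = 000110110110001
→ ^ → 010101010111001 = 10937
→ >> 2 → 000101010101110 = 2734
0x7763 = 111011101100011
→ & → 000001000100010 = 546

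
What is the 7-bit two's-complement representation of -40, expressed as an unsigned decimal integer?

40 in 7 bits: 0101000
Invert: 1010111
Add 1:  1011000 = 88
(Check: 2^7 - 40 = 128 - 40 = 88.)

88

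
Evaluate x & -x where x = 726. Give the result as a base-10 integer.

2

x = 1011010110 = 726
-x (two's complement) = …0100101010
AND   = 0000000010 = 2
(x & -x isolates the lowest set bit of x.)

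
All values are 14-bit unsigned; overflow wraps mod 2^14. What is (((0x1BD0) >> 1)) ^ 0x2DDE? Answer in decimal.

8246

0x1BD0 = 01101111010000
→ >> 1 → 00110111101000 = 3560
0x2DDE = 10110111011110
→ ^ → 10000000110110 = 8246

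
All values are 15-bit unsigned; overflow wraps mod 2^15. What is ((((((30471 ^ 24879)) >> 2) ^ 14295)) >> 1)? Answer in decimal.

6446

30471 = 111011100000111
24879 = 110000100101111
→ ^ → 001011000101000 = 5672
→ >> 2 → 000010110001010 = 1418
14295 = 011011111010111
→ ^ → 011001001011101 = 12893
→ >> 1 → 001100100101110 = 6446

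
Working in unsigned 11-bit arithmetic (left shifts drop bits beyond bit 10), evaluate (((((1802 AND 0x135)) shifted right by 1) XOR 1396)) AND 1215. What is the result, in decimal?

1802 = 11100001010
0x135 = 00100110101
→ AND → 00100000000 = 256
→ shifted right by 1 → 00010000000 = 128
1396 = 10101110100
→ XOR → 10111110100 = 1524
1215 = 10010111111
→ AND → 10010110100 = 1204

1204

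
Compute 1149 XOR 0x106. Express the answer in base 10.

1149 = 10001111101
0x106 = 00100000110
XOR → 10101111011 = 1403

1403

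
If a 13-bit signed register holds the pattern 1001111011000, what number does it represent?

pattern = 1001111011000 (MSB is 1 ⇒ negative)
Invert: 0110000100111, add 1 → 0110000101000 = 3112, so the value is -3112.
(Equivalently: 5080 - 2^13 = 5080 - 8192 = -3112.)

-3112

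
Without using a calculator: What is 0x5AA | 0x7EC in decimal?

2030

0x5AA = 10110101010
0x7EC = 11111101100
 OR → 11111101110 = 2030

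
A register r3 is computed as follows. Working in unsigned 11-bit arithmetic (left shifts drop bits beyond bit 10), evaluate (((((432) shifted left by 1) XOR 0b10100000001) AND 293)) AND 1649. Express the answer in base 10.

432 = 00110110000
→ shifted left by 1 (mod 2^11) → 01101100000 = 864
0b10100000001 = 10100000001
→ XOR → 11001100001 = 1633
293 = 00100100101
→ AND → 00000100001 = 33
1649 = 11001110001
→ AND → 00000100001 = 33

33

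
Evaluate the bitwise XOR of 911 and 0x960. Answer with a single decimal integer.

911 = 001110001111
0x960 = 100101100000
XOR → 101011101111 = 2799

2799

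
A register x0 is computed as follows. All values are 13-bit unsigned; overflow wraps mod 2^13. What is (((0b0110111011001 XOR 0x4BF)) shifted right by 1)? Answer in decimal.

1203

0b0110111011001 = 0110111011001
0x4BF = 0010010111111
→ XOR → 0100101100110 = 2406
→ shifted right by 1 → 0010010110011 = 1203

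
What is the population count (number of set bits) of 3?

3 = 11
Count the 1s: 1 + 1 = 2

2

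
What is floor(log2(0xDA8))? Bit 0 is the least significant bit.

11

0xDA8 = 110110101000
The topmost 1 is at position 11 (since 2^11 = 2048 ≤ 3496 < 4096).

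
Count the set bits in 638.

638 = 1001111110
Count the 1s: 1 + 1 + 1 + 1 + 1 + 1 + 1 = 7

7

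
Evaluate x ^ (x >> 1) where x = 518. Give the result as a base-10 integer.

773

x = 1000000110 = 518
x>>1 = 0100000011
XOR  = 1100000101 = 773
(x ^ (x >> 1) gives the standard binary-reflected Gray code of x.)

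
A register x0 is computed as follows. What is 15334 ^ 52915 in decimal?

15334 = 0011101111100110
52915 = 1100111010110011
XOR → 1111010101010101 = 62805

62805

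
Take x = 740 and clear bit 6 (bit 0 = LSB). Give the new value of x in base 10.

x = 1011100100
bit 6 is currently 1; clear it via x & ~(1 << 6) = x & ~64
→ 1010100100 = 676

676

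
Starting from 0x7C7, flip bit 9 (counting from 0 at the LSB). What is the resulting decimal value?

1479

x = 11111000111
bit 9 is currently 1; toggle it via x ^ (1 << 9) = x ^ 512
→ 10111000111 = 1479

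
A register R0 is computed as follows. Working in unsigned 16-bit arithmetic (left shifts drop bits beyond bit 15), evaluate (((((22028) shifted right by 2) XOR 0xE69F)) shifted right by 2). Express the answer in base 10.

22028 = 0101011000001100
→ shifted right by 2 → 0001010110000011 = 5507
0xE69F = 1110011010011111
→ XOR → 1111001100011100 = 62236
→ shifted right by 2 → 0011110011000111 = 15559

15559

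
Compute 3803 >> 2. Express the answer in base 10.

950

3803 = 111011011011
shift right by 2 → 001110110110 = 950
(equivalently, floor(3803 / 4))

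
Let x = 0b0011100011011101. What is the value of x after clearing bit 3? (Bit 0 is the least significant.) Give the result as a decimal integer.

x = 0011100011011101
bit 3 is currently 1; clear it via x & ~(1 << 3) = x & ~8
→ 0011100011010101 = 14549

14549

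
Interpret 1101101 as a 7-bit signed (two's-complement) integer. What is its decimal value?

pattern = 1101101 (MSB is 1 ⇒ negative)
Invert: 0010010, add 1 → 0010011 = 19, so the value is -19.
(Equivalently: 109 - 2^7 = 109 - 128 = -19.)

-19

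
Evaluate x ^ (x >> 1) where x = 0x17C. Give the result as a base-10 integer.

x = 101111100 = 380
x>>1 = 010111110
XOR  = 111000010 = 450
(x ^ (x >> 1) gives the standard binary-reflected Gray code of x.)

450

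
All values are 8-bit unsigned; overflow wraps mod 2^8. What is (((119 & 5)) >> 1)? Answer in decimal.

2

119 = 01110111
5 = 00000101
→ & → 00000101 = 5
→ >> 1 → 00000010 = 2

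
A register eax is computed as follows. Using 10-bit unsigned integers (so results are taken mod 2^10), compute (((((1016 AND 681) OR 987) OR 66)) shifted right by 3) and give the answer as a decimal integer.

1016 = 1111111000
681 = 1010101001
→ AND → 1010101000 = 680
987 = 1111011011
→ OR → 1111111011 = 1019
66 = 0001000010
→ OR → 1111111011 = 1019
→ shifted right by 3 → 0001111111 = 127

127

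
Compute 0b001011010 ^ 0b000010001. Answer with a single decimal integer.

a = 1011010
b = 0010001
XOR → 1001011 = 75

75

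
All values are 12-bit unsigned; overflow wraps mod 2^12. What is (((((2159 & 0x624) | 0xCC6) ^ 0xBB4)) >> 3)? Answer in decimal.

2159 = 100001101111
0x624 = 011000100100
→ & → 000000100100 = 36
0xCC6 = 110011000110
→ | → 110011100110 = 3302
0xBB4 = 101110110100
→ ^ → 011101010010 = 1874
→ >> 3 → 000011101010 = 234

234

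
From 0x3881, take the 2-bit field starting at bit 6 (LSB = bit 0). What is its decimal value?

2

v = 011100010000001
Shift right by 6: 011100010
Mask low 2 bits: 10 = 2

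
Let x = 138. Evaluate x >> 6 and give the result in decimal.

2

138 = 10001010
shift right by 6 → 00000010 = 2
(equivalently, floor(138 / 64))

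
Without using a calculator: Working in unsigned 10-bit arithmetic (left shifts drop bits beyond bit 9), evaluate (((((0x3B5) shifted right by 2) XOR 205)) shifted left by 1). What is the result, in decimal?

64

0x3B5 = 1110110101
→ shifted right by 2 → 0011101101 = 237
205 = 0011001101
→ XOR → 0000100000 = 32
→ shifted left by 1 (mod 2^10) → 0001000000 = 64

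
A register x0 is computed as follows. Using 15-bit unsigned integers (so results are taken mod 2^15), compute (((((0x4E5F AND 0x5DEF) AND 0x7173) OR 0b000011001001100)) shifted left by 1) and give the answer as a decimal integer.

0x4E5F = 100111001011111
0x5DEF = 101110111101111
→ AND → 100110001001111 = 19535
0x7173 = 111000101110011
→ AND → 100000001000011 = 16451
0b000011001001100 = 000011001001100
→ OR → 100011001001111 = 17999
→ shifted left by 1 (mod 2^15) → 000110010011110 = 3230

3230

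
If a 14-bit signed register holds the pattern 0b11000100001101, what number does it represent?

-3827

pattern = 11000100001101 (MSB is 1 ⇒ negative)
Invert: 00111011110010, add 1 → 00111011110011 = 3827, so the value is -3827.
(Equivalently: 12557 - 2^14 = 12557 - 16384 = -3827.)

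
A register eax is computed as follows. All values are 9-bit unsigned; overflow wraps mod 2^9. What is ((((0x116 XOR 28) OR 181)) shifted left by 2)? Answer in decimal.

252

0x116 = 100010110
28 = 000011100
→ XOR → 100001010 = 266
181 = 010110101
→ OR → 110111111 = 447
→ shifted left by 2 (mod 2^9) → 011111100 = 252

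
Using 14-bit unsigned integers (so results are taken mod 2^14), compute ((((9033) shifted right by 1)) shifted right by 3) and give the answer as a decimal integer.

9033 = 10001101001001
→ shifted right by 1 → 01000110100100 = 4516
→ shifted right by 3 → 00001000110100 = 564

564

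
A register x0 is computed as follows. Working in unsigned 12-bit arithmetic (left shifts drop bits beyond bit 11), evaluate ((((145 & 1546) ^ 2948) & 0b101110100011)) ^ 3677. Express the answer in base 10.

1501

145 = 000010010001
1546 = 011000001010
→ & → 000000000000 = 0
2948 = 101110000100
→ ^ → 101110000100 = 2948
0b101110100011 = 101110100011
→ & → 101110000000 = 2944
3677 = 111001011101
→ ^ → 010111011101 = 1501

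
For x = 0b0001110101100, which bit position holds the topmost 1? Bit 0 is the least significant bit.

0b0001110101100 = 1110101100
The topmost 1 is at position 9 (since 2^9 = 512 ≤ 940 < 1024).

9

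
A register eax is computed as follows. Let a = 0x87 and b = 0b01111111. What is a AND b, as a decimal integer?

7

0x87 = 10000111
b = 01111111
AND → 00000111 = 7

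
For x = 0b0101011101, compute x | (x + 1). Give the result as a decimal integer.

351

x = 101011101 = 349
x + 1 = 101011110
OR    = 101011111 = 351
(x | (x + 1) sets the lowest cleared bit.)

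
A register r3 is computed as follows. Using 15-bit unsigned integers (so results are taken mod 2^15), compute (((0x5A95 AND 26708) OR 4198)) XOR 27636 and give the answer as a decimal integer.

13186

0x5A95 = 101101010010101
26708 = 110100001010100
→ AND → 100100000010100 = 18452
4198 = 001000001100110
→ OR → 101100001110110 = 22646
27636 = 110101111110100
→ XOR → 011001110000010 = 13186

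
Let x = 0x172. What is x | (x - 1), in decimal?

x = 101110010 = 370
x - 1 = 101110001
OR    = 101110011 = 371
(x | (x - 1) sets all bits below the lowest set bit.)

371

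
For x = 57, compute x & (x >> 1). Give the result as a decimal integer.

24

x = 111001 = 57
x>>1 = 011100
AND  = 011000 = 24
(x & (x >> 1) has a 1 wherever x has two consecutive 1 bits.)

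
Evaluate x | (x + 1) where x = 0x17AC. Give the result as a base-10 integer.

x = 1011110101100 = 6060
x + 1 = 1011110101101
OR    = 1011110101101 = 6061
(x | (x + 1) sets the lowest cleared bit.)

6061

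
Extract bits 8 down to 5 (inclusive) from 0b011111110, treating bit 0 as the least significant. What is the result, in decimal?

v = 011111110
Shift right by 5: 0111
Mask low 4 bits: 0111 = 7

7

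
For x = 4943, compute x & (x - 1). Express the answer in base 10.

x = 1001101001111 = 4943
x - 1 = 1001101001110
AND   = 1001101001110 = 4942
(x & (x - 1) clears the lowest set bit of x.)

4942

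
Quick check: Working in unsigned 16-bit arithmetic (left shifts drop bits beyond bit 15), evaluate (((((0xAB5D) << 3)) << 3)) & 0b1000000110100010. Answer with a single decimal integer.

0xAB5D = 1010101101011101
→ << 3 (mod 2^16) → 0101101011101000 = 23272
→ << 3 (mod 2^16) → 1101011101000000 = 55104
0b1000000110100010 = 1000000110100010
→ & → 1000000100000000 = 33024

33024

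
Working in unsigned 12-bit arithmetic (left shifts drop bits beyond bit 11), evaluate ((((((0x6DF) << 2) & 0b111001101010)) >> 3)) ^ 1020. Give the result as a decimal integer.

689

0x6DF = 011011011111
→ << 2 (mod 2^12) → 101101111100 = 2940
0b111001101010 = 111001101010
→ & → 101001101000 = 2664
→ >> 3 → 000101001101 = 333
1020 = 001111111100
→ ^ → 001010110001 = 689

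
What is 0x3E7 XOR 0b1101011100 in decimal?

0x3E7 = 1111100111
b = 1101011100
XOR → 0010111011 = 187

187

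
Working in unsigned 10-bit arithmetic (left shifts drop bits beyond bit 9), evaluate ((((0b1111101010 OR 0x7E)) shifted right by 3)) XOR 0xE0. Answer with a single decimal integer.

159

0b1111101010 = 1111101010
0x7E = 0001111110
→ OR → 1111111110 = 1022
→ shifted right by 3 → 0001111111 = 127
0xE0 = 0011100000
→ XOR → 0010011111 = 159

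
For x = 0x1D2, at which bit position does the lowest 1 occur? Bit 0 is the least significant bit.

1

0x1D2 = 111010010
Trailing zeros: 1, so the lowest set bit is bit 1 (value 2).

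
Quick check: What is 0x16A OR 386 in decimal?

490

0x16A = 101101010
386 = 110000010
 OR → 111101010 = 490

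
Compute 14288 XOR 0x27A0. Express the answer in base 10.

4208

14288 = 11011111010000
0x27A0 = 10011110100000
XOR → 01000001110000 = 4208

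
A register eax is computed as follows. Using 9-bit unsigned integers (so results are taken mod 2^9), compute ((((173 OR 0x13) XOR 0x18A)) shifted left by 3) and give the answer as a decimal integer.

424

173 = 010101101
0x13 = 000010011
→ OR → 010111111 = 191
0x18A = 110001010
→ XOR → 100110101 = 309
→ shifted left by 3 (mod 2^9) → 110101000 = 424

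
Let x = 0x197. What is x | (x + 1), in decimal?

x = 110010111 = 407
x + 1 = 110011000
OR    = 110011111 = 415
(x | (x + 1) sets the lowest cleared bit.)

415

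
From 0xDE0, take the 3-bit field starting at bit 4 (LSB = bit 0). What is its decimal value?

6

v = 0110111100000
Shift right by 4: 011011110
Mask low 3 bits: 110 = 6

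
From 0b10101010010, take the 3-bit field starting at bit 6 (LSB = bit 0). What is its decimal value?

v = 10101010010
Shift right by 6: 10101
Mask low 3 bits: 101 = 5

5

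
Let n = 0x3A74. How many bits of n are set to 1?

8

0x3A74 = 11101001110100
Count the 1s: 1 + 1 + 1 + 1 + 1 + 1 + 1 + 1 = 8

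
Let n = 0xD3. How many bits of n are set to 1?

0xD3 = 11010011
Count the 1s: 1 + 1 + 1 + 1 + 1 = 5

5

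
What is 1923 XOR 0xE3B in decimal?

2488

1923 = 011110000011
0xE3B = 111000111011
XOR → 100110111000 = 2488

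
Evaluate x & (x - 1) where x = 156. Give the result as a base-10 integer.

x = 10011100 = 156
x - 1 = 10011011
AND   = 10011000 = 152
(x & (x - 1) clears the lowest set bit of x.)

152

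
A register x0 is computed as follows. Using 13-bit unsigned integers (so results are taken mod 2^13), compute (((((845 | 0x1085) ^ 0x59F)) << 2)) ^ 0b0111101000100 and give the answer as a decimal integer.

845 = 0001101001101
0x1085 = 1000010000101
→ | → 1001111001101 = 5069
0x59F = 0010110011111
→ ^ → 1011001010010 = 5714
→ << 2 (mod 2^13) → 1100101001000 = 6472
0b0111101000100 = 0111101000100
→ ^ → 1011000001100 = 5644

5644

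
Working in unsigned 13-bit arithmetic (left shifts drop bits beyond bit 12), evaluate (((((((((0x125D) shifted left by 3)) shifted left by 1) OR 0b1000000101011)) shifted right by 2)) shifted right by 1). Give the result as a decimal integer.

0x125D = 1001001011101
→ shifted left by 3 (mod 2^13) → 1001011101000 = 4840
→ shifted left by 1 (mod 2^13) → 0010111010000 = 1488
0b1000000101011 = 1000000101011
→ OR → 1010111111011 = 5627
→ shifted right by 2 → 0010101111110 = 1406
→ shifted right by 1 → 0001010111111 = 703

703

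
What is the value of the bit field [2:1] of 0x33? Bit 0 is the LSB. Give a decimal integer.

v = 00110011
Shift right by 1: 0011001
Mask low 2 bits: 01 = 1

1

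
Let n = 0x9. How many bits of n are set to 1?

0x9 = 1001
Count the 1s: 1 + 1 = 2

2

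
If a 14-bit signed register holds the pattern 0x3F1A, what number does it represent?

-230

pattern = 11111100011010 (MSB is 1 ⇒ negative)
Invert: 00000011100101, add 1 → 00000011100110 = 230, so the value is -230.
(Equivalently: 16154 - 2^14 = 16154 - 16384 = -230.)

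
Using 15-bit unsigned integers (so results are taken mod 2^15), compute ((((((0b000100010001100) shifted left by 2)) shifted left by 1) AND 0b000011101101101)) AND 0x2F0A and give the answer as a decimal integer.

0b000100010001100 = 000100010001100
→ shifted left by 2 (mod 2^15) → 010001000110000 = 8752
→ shifted left by 1 (mod 2^15) → 100010001100000 = 17504
0b000011101101101 = 000011101101101
→ AND → 000010001100000 = 1120
0x2F0A = 010111100001010
→ AND → 000010000000000 = 1024

1024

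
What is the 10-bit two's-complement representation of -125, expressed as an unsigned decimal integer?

125 in 10 bits: 0001111101
Invert: 1110000010
Add 1:  1110000011 = 899
(Check: 2^10 - 125 = 1024 - 125 = 899.)

899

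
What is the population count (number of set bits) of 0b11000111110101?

9

n = 11000111110101
Count the 1s: 1 + 1 + 1 + 1 + 1 + 1 + 1 + 1 + 1 = 9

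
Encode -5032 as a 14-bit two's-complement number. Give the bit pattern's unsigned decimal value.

5032 in 14 bits: 01001110101000
Invert: 10110001010111
Add 1:  10110001011000 = 11352
(Check: 2^14 - 5032 = 16384 - 5032 = 11352.)

11352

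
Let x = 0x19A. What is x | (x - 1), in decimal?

x = 110011010 = 410
x - 1 = 110011001
OR    = 110011011 = 411
(x | (x - 1) sets all bits below the lowest set bit.)

411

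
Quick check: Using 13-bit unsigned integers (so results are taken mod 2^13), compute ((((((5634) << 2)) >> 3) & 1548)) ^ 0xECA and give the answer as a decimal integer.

3274

5634 = 1011000000010
→ << 2 (mod 2^13) → 1100000001000 = 6152
→ >> 3 → 0001100000001 = 769
1548 = 0011000001100
→ & → 0001000000000 = 512
0xECA = 0111011001010
→ ^ → 0110011001010 = 3274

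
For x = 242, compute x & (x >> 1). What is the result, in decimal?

112

x = 11110010 = 242
x>>1 = 01111001
AND  = 01110000 = 112
(x & (x >> 1) has a 1 wherever x has two consecutive 1 bits.)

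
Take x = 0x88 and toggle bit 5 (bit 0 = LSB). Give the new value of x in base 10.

x = 010001000
bit 5 is currently 0; toggle it via x ^ (1 << 5) = x ^ 32
→ 010101000 = 168

168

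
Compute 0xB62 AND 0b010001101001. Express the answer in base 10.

96

0xB62 = 101101100010
b = 010001101001
AND → 000001100000 = 96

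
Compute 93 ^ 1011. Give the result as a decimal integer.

93 = 0001011101
1011 = 1111110011
XOR → 1110101110 = 942

942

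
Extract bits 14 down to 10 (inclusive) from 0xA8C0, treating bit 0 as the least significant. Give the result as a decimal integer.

v = 1010100011000000
Shift right by 10: 101010
Mask low 5 bits: 01010 = 10

10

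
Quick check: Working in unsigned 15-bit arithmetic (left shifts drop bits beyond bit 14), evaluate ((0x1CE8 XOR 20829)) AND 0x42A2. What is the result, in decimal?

0x1CE8 = 001110011101000
20829 = 101000101011101
→ XOR → 100110110110101 = 19893
0x42A2 = 100001010100010
→ AND → 100000010100000 = 16544

16544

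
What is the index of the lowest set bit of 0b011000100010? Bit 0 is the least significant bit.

0b011000100010 = 11000100010
Trailing zeros: 1, so the lowest set bit is bit 1 (value 2).

1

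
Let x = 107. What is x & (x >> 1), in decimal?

x = 1101011 = 107
x>>1 = 0110101
AND  = 0100001 = 33
(x & (x >> 1) has a 1 wherever x has two consecutive 1 bits.)

33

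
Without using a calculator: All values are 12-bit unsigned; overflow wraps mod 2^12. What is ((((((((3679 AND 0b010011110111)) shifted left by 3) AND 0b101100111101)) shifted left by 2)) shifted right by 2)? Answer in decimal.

3679 = 111001011111
0b010011110111 = 010011110111
→ AND → 010001010111 = 1111
→ shifted left by 3 (mod 2^12) → 001010111000 = 696
0b101100111101 = 101100111101
→ AND → 001000111000 = 568
→ shifted left by 2 (mod 2^12) → 100011100000 = 2272
→ shifted right by 2 → 001000111000 = 568

568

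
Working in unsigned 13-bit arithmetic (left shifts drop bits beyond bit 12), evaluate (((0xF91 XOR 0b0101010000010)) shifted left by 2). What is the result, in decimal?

5196

0xF91 = 0111110010001
0b0101010000010 = 0101010000010
→ XOR → 0010100010011 = 1299
→ shifted left by 2 (mod 2^13) → 1010001001100 = 5196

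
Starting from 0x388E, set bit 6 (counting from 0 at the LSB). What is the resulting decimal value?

x = 11100010001110
bit 6 is currently 0; set it via x | (1 << 6) = x | 64
→ 11100011001110 = 14542

14542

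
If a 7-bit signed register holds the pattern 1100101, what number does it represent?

-27

pattern = 1100101 (MSB is 1 ⇒ negative)
Invert: 0011010, add 1 → 0011011 = 27, so the value is -27.
(Equivalently: 101 - 2^7 = 101 - 128 = -27.)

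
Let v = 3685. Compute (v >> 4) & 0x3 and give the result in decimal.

v = 111001100101
Shift right by 4: 11100110
Mask low 2 bits: 10 = 2

2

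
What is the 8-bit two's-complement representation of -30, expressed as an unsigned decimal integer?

226

30 in 8 bits: 00011110
Invert: 11100001
Add 1:  11100010 = 226
(Check: 2^8 - 30 = 256 - 30 = 226.)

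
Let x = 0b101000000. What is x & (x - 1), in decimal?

x = 101000000 = 320
x - 1 = 100111111
AND   = 100000000 = 256
(x & (x - 1) clears the lowest set bit of x.)

256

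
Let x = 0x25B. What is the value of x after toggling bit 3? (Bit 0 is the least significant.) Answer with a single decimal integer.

x = 01001011011
bit 3 is currently 1; toggle it via x ^ (1 << 3) = x ^ 8
→ 01001010011 = 595

595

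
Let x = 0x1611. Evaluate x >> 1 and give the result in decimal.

2824

0x1611 = 1011000010001
shift right by 1 → 0101100001000 = 2824
(equivalently, floor(5649 / 2))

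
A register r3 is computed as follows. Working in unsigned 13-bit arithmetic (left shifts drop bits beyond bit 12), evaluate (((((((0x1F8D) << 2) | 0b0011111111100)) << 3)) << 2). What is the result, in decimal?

0x1F8D = 1111110001101
→ << 2 (mod 2^13) → 1111000110100 = 7732
0b0011111111100 = 0011111111100
→ | → 1111111111100 = 8188
→ << 3 (mod 2^13) → 1111111100000 = 8160
→ << 2 (mod 2^13) → 1111110000000 = 8064

8064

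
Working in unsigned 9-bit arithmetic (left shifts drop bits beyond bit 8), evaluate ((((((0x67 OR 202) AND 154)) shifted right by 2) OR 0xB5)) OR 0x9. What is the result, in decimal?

191

0x67 = 001100111
202 = 011001010
→ OR → 011101111 = 239
154 = 010011010
→ AND → 010001010 = 138
→ shifted right by 2 → 000100010 = 34
0xB5 = 010110101
→ OR → 010110111 = 183
0x9 = 000001001
→ OR → 010111111 = 191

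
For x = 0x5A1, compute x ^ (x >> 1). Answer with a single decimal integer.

x = 10110100001 = 1441
x>>1 = 01011010000
XOR  = 11101110001 = 1905
(x ^ (x >> 1) gives the standard binary-reflected Gray code of x.)

1905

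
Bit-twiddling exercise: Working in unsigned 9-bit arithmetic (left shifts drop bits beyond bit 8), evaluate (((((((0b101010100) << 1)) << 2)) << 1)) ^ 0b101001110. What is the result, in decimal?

0b101010100 = 101010100
→ << 1 (mod 2^9) → 010101000 = 168
→ << 2 (mod 2^9) → 010100000 = 160
→ << 1 (mod 2^9) → 101000000 = 320
0b101001110 = 101001110
→ ^ → 000001110 = 14

14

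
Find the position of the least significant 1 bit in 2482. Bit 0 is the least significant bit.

2482 = 100110110010
Trailing zeros: 1, so the lowest set bit is bit 1 (value 2).

1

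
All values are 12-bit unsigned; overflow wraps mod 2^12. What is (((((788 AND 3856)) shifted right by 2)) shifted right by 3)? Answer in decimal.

24

788 = 001100010100
3856 = 111100010000
→ AND → 001100010000 = 784
→ shifted right by 2 → 000011000100 = 196
→ shifted right by 3 → 000000011000 = 24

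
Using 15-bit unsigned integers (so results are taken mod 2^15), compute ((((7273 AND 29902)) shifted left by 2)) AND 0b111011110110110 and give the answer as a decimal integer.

7273 = 001110001101001
29902 = 111010011001110
→ AND → 001010001001000 = 5192
→ shifted left by 2 (mod 2^15) → 101000100100000 = 20768
0b111011110110110 = 111011110110110
→ AND → 101000100100000 = 20768

20768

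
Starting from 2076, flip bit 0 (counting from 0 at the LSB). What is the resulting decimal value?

2077

x = 100000011100
bit 0 is currently 0; toggle it via x ^ (1 << 0) = x ^ 1
→ 100000011101 = 2077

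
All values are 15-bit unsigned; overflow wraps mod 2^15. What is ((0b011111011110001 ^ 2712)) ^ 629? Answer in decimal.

13852

0b011111011110001 = 011111011110001
2712 = 000101010011000
→ ^ → 011010001101001 = 13417
629 = 000001001110101
→ ^ → 011011000011100 = 13852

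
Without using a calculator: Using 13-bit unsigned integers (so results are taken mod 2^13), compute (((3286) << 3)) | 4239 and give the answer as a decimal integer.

5823

3286 = 0110011010110
→ << 3 (mod 2^13) → 0011010110000 = 1712
4239 = 1000010001111
→ | → 1011010111111 = 5823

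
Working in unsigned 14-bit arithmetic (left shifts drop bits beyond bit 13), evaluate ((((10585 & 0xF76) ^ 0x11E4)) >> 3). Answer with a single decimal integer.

10585 = 10100101011001
0xF76 = 00111101110110
→ & → 00100101010000 = 2384
0x11E4 = 01000111100100
→ ^ → 01100010110100 = 6324
→ >> 3 → 00001100010110 = 790

790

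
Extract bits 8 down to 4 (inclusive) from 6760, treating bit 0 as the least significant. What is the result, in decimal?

v = 001101001101000
Shift right by 4: 00110100110
Mask low 5 bits: 00110 = 6

6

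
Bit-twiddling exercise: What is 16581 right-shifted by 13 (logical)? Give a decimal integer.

2

16581 = 100000011000101
shift right by 13 → 000000000000010 = 2
(equivalently, floor(16581 / 8192))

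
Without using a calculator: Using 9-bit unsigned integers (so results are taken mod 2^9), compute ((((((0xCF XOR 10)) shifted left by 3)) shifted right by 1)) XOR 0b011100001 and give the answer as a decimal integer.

245

0xCF = 011001111
10 = 000001010
→ XOR → 011000101 = 197
→ shifted left by 3 (mod 2^9) → 000101000 = 40
→ shifted right by 1 → 000010100 = 20
0b011100001 = 011100001
→ XOR → 011110101 = 245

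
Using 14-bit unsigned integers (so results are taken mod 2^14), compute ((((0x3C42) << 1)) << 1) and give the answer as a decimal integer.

12552

0x3C42 = 11110001000010
→ << 1 (mod 2^14) → 11100010000100 = 14468
→ << 1 (mod 2^14) → 11000100001000 = 12552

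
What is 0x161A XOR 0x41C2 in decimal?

0x161A = 001011000011010
0x41C2 = 100000111000010
XOR → 101011111011000 = 22488

22488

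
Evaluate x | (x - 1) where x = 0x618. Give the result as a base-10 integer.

x = 11000011000 = 1560
x - 1 = 11000010111
OR    = 11000011111 = 1567
(x | (x - 1) sets all bits below the lowest set bit.)

1567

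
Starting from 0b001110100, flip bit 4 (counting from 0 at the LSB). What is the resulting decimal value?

x = 001110100
bit 4 is currently 1; toggle it via x ^ (1 << 4) = x ^ 16
→ 001100100 = 100

100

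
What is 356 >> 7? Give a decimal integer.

2

356 = 101100100
shift right by 7 → 000000010 = 2
(equivalently, floor(356 / 128))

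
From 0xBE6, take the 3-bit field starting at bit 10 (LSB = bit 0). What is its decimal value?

2

v = 0101111100110
Shift right by 10: 010
Mask low 3 bits: 010 = 2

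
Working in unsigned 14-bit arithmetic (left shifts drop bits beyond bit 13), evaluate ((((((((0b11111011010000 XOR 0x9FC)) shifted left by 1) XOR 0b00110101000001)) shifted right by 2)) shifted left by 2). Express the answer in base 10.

8984

0b11111011010000 = 11111011010000
0x9FC = 00100111111100
→ XOR → 11011100101100 = 14124
→ shifted left by 1 (mod 2^14) → 10111001011000 = 11864
0b00110101000001 = 00110101000001
→ XOR → 10001100011001 = 8985
→ shifted right by 2 → 00100011000110 = 2246
→ shifted left by 2 (mod 2^14) → 10001100011000 = 8984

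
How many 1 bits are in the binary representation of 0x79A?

0x79A = 11110011010
Count the 1s: 1 + 1 + 1 + 1 + 1 + 1 + 1 = 7

7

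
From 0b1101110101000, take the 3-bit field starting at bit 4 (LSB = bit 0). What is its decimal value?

2

v = 1101110101000
Shift right by 4: 110111010
Mask low 3 bits: 010 = 2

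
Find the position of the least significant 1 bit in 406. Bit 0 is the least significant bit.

1

406 = 110010110
Trailing zeros: 1, so the lowest set bit is bit 1 (value 2).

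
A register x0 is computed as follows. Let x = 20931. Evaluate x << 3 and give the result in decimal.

167448

20931 = 000101000111000011
shift left by 3 → 101000111000011000 = 167448
(equivalently, 20931 × 2^3 = 20931 × 8)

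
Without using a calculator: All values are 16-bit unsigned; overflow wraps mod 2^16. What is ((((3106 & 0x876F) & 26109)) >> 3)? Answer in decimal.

132

3106 = 0000110000100010
0x876F = 1000011101101111
→ & → 0000010000100010 = 1058
26109 = 0110010111111101
→ & → 0000010000100000 = 1056
→ >> 3 → 0000000010000100 = 132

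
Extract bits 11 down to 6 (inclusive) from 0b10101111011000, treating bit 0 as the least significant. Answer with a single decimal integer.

47

v = 10101111011000
Shift right by 6: 10101111
Mask low 6 bits: 101111 = 47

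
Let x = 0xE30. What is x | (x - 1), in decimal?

x = 111000110000 = 3632
x - 1 = 111000101111
OR    = 111000111111 = 3647
(x | (x - 1) sets all bits below the lowest set bit.)

3647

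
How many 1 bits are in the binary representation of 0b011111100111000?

9

n = 11111100111000
Count the 1s: 1 + 1 + 1 + 1 + 1 + 1 + 1 + 1 + 1 = 9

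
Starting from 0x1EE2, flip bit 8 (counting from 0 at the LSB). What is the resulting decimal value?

8162

x = 1111011100010
bit 8 is currently 0; toggle it via x ^ (1 << 8) = x ^ 256
→ 1111111100010 = 8162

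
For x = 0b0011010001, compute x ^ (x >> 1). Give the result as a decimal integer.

185

x = 11010001 = 209
x>>1 = 01101000
XOR  = 10111001 = 185
(x ^ (x >> 1) gives the standard binary-reflected Gray code of x.)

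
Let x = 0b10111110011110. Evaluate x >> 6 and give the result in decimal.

x = 10111110011110
shift right by 6 → 00000010111110 = 190
(equivalently, floor(12190 / 64))

190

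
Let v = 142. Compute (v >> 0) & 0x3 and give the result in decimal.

2

v = 10001110
Shift right by 0: 10001110
Mask low 2 bits: 10 = 2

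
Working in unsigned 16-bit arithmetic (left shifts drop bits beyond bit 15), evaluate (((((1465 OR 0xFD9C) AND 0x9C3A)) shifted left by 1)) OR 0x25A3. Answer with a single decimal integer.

15859

1465 = 0000010110111001
0xFD9C = 1111110110011100
→ OR → 1111110110111101 = 64957
0x9C3A = 1001110000111010
→ AND → 1001110000111000 = 39992
→ shifted left by 1 (mod 2^16) → 0011100001110000 = 14448
0x25A3 = 0010010110100011
→ OR → 0011110111110011 = 15859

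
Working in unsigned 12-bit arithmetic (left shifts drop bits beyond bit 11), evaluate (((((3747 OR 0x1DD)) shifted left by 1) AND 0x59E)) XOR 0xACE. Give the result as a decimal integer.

3747 = 111010100011
0x1DD = 000111011101
→ OR → 111111111111 = 4095
→ shifted left by 1 (mod 2^12) → 111111111110 = 4094
0x59E = 010110011110
→ AND → 010110011110 = 1438
0xACE = 101011001110
→ XOR → 111101010000 = 3920

3920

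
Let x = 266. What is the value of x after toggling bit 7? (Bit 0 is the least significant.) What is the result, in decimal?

394

x = 000000100001010
bit 7 is currently 0; toggle it via x ^ (1 << 7) = x ^ 128
→ 000000110001010 = 394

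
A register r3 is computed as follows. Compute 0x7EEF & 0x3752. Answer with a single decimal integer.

0x7EEF = 111111011101111
0x3752 = 011011101010010
AND → 011011001000010 = 13890

13890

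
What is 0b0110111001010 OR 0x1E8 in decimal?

a = 110111001010
0x1E8 = 000111101000
 OR → 110111101010 = 3562

3562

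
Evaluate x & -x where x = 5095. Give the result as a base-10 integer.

x = 1001111100111 = 5095
-x (two's complement) = …0110000011001
AND   = 0000000000001 = 1
(x & -x isolates the lowest set bit of x.)

1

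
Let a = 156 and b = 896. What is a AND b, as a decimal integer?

156 = 0010011100
896 = 1110000000
AND → 0010000000 = 128

128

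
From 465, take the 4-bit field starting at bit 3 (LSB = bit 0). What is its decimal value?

10

v = 111010001
Shift right by 3: 111010
Mask low 4 bits: 1010 = 10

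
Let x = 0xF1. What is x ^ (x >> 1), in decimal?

x = 11110001 = 241
x>>1 = 01111000
XOR  = 10001001 = 137
(x ^ (x >> 1) gives the standard binary-reflected Gray code of x.)

137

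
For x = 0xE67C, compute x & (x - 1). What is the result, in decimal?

x = 1110011001111100 = 59004
x - 1 = 1110011001111011
AND   = 1110011001111000 = 59000
(x & (x - 1) clears the lowest set bit of x.)

59000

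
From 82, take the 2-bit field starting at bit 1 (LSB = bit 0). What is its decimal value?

1

v = 001010010
Shift right by 1: 00101001
Mask low 2 bits: 01 = 1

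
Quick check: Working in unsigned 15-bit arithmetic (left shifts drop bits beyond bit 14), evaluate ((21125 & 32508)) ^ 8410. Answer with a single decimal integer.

29278

21125 = 101001010000101
32508 = 111111011111100
→ & → 101001010000100 = 21124
8410 = 010000011011010
→ ^ → 111001001011110 = 29278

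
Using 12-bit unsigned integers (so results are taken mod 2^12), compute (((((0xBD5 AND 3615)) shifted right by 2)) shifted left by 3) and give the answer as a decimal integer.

1064

0xBD5 = 101111010101
3615 = 111000011111
→ AND → 101000010101 = 2581
→ shifted right by 2 → 001010000101 = 645
→ shifted left by 3 (mod 2^12) → 010000101000 = 1064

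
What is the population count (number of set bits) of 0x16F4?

0x16F4 = 1011011110100
Count the 1s: 1 + 1 + 1 + 1 + 1 + 1 + 1 + 1 = 8

8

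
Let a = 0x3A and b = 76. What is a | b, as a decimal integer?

0x3A = 0111010
76 = 1001100
 OR → 1111110 = 126

126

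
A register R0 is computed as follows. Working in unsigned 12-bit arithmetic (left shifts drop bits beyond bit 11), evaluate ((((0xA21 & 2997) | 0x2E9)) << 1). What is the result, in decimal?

0xA21 = 101000100001
2997 = 101110110101
→ & → 101000100001 = 2593
0x2E9 = 001011101001
→ | → 101011101001 = 2793
→ << 1 (mod 2^12) → 010111010010 = 1490

1490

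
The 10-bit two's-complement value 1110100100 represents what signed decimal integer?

pattern = 1110100100 (MSB is 1 ⇒ negative)
Invert: 0001011011, add 1 → 0001011100 = 92, so the value is -92.
(Equivalently: 932 - 2^10 = 932 - 1024 = -92.)

-92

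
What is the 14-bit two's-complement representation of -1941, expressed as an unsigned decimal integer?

1941 in 14 bits: 00011110010101
Invert: 11100001101010
Add 1:  11100001101011 = 14443
(Check: 2^14 - 1941 = 16384 - 1941 = 14443.)

14443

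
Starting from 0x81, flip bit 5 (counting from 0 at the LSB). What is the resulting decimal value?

x = 10000001
bit 5 is currently 0; toggle it via x ^ (1 << 5) = x ^ 32
→ 10100001 = 161

161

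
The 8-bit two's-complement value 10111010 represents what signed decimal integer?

-70

pattern = 10111010 (MSB is 1 ⇒ negative)
Invert: 01000101, add 1 → 01000110 = 70, so the value is -70.
(Equivalently: 186 - 2^8 = 186 - 256 = -70.)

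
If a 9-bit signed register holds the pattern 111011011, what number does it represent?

-37

pattern = 111011011 (MSB is 1 ⇒ negative)
Invert: 000100100, add 1 → 000100101 = 37, so the value is -37.
(Equivalently: 475 - 2^9 = 475 - 512 = -37.)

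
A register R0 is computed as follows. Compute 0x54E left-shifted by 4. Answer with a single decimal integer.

21728

0x54E = 000010101001110
shift left by 4 → 101010011100000 = 21728
(equivalently, 1358 × 2^4 = 1358 × 16)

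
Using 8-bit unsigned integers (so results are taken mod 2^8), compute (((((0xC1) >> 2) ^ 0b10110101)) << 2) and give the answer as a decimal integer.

0xC1 = 11000001
→ >> 2 → 00110000 = 48
0b10110101 = 10110101
→ ^ → 10000101 = 133
→ << 2 (mod 2^8) → 00010100 = 20

20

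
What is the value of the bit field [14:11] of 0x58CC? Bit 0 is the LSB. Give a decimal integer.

11

v = 0101100011001100
Shift right by 11: 01011
Mask low 4 bits: 1011 = 11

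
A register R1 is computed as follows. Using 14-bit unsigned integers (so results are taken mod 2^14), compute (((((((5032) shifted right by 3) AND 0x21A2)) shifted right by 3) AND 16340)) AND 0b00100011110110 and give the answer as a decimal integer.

4

5032 = 01001110101000
→ shifted right by 3 → 00001001110101 = 629
0x21A2 = 10000110100010
→ AND → 00000000100000 = 32
→ shifted right by 3 → 00000000000100 = 4
16340 = 11111111010100
→ AND → 00000000000100 = 4
0b00100011110110 = 00100011110110
→ AND → 00000000000100 = 4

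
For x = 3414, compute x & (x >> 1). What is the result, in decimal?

x = 110101010110 = 3414
x>>1 = 011010101011
AND  = 010000000010 = 1026
(x & (x >> 1) has a 1 wherever x has two consecutive 1 bits.)

1026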